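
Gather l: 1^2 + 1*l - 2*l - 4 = -l - 3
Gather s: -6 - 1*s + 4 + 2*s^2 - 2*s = 2*s^2 - 3*s - 2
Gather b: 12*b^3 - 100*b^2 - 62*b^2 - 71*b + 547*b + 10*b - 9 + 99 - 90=12*b^3 - 162*b^2 + 486*b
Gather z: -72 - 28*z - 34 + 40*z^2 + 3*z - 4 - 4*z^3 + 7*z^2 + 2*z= -4*z^3 + 47*z^2 - 23*z - 110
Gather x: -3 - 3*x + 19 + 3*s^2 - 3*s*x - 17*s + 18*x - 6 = 3*s^2 - 17*s + x*(15 - 3*s) + 10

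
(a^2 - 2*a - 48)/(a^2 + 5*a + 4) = (a^2 - 2*a - 48)/(a^2 + 5*a + 4)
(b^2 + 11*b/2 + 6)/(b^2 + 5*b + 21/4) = 2*(b + 4)/(2*b + 7)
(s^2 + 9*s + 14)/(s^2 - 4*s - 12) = (s + 7)/(s - 6)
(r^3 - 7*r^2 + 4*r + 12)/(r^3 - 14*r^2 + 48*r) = (r^2 - r - 2)/(r*(r - 8))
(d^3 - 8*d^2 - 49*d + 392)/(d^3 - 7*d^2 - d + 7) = (d^2 - d - 56)/(d^2 - 1)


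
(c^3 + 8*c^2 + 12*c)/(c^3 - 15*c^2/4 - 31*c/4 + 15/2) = 4*c*(c + 6)/(4*c^2 - 23*c + 15)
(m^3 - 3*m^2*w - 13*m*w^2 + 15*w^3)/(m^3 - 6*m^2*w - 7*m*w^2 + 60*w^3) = (-m + w)/(-m + 4*w)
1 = 1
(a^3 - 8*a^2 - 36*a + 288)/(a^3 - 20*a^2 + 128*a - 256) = (a^2 - 36)/(a^2 - 12*a + 32)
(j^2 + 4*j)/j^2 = (j + 4)/j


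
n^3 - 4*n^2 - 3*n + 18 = (n - 3)^2*(n + 2)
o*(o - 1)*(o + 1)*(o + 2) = o^4 + 2*o^3 - o^2 - 2*o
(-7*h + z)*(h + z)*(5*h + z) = -35*h^3 - 37*h^2*z - h*z^2 + z^3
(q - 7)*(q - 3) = q^2 - 10*q + 21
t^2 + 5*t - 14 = (t - 2)*(t + 7)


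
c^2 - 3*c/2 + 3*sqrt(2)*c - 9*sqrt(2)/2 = (c - 3/2)*(c + 3*sqrt(2))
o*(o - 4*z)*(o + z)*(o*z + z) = o^4*z - 3*o^3*z^2 + o^3*z - 4*o^2*z^3 - 3*o^2*z^2 - 4*o*z^3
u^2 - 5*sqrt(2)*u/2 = u*(u - 5*sqrt(2)/2)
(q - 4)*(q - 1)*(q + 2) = q^3 - 3*q^2 - 6*q + 8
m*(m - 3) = m^2 - 3*m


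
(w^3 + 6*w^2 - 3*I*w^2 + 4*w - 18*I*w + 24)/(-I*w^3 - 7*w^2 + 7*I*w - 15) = (I*w^2 + w*(4 + 6*I) + 24)/(w^2 - 8*I*w - 15)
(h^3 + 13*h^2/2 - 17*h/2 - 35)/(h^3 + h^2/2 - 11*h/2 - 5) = (h + 7)/(h + 1)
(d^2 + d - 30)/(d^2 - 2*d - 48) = (d - 5)/(d - 8)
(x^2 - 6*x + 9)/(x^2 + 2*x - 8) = (x^2 - 6*x + 9)/(x^2 + 2*x - 8)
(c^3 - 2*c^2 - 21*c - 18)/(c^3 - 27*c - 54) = (c + 1)/(c + 3)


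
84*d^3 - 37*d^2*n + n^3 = (-4*d + n)*(-3*d + n)*(7*d + n)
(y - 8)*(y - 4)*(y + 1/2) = y^3 - 23*y^2/2 + 26*y + 16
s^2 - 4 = (s - 2)*(s + 2)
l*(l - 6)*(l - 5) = l^3 - 11*l^2 + 30*l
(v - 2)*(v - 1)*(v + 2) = v^3 - v^2 - 4*v + 4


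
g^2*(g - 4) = g^3 - 4*g^2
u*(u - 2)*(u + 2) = u^3 - 4*u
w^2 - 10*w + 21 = (w - 7)*(w - 3)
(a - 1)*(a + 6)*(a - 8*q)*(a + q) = a^4 - 7*a^3*q + 5*a^3 - 8*a^2*q^2 - 35*a^2*q - 6*a^2 - 40*a*q^2 + 42*a*q + 48*q^2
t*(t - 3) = t^2 - 3*t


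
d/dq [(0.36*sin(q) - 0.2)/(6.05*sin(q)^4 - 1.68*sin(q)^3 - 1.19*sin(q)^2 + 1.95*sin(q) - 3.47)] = (-6.534*sin(q)^4 + 6.0496*sin(q)^3 - 0.5796*sin(q)^2 - 0.476*sin(q) - 0.8592)*cos(q)/(36.6025*sin(q)^8 - 20.328*sin(q)^7 - 11.5766*sin(q)^6 + 27.5934*sin(q)^5 - 47.1229*sin(q)^4 + 7.0182*sin(q)^3 + 12.0611*sin(q)^2 - 13.533*sin(q) + 12.0409)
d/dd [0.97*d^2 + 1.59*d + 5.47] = 1.94*d + 1.59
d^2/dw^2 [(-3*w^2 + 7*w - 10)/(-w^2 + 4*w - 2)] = 2*(5*w^3 + 12*w^2 - 78*w + 96)/(w^6 - 12*w^5 + 54*w^4 - 112*w^3 + 108*w^2 - 48*w + 8)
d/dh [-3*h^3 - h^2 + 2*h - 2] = -9*h^2 - 2*h + 2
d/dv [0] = 0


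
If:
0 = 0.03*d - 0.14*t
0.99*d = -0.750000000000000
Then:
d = -0.76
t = -0.16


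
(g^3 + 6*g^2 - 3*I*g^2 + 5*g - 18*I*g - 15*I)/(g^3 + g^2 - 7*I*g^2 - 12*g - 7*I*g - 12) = (g + 5)/(g - 4*I)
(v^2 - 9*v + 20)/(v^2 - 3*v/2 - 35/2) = 2*(v - 4)/(2*v + 7)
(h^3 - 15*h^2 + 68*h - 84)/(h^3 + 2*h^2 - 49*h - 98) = (h^2 - 8*h + 12)/(h^2 + 9*h + 14)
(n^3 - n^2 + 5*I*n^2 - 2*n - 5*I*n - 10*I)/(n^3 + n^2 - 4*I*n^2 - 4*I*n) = (n^2 + n*(-2 + 5*I) - 10*I)/(n*(n - 4*I))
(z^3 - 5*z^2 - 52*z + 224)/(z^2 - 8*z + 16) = (z^2 - z - 56)/(z - 4)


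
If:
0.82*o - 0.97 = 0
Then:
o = 1.18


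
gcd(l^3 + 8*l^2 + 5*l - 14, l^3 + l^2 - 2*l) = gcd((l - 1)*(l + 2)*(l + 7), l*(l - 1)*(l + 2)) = l^2 + l - 2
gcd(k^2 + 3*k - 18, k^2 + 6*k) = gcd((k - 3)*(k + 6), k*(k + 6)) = k + 6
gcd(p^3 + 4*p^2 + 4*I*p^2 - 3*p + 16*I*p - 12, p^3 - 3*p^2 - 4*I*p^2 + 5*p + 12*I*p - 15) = p + I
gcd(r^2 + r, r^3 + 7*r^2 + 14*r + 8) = r + 1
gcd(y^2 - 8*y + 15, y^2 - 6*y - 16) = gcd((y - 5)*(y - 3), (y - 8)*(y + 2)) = 1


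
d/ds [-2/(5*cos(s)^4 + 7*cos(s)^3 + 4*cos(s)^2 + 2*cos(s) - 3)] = -2*(23*cos(s) + 21*cos(2*s)/2 + 5*cos(3*s) + 25/2)*sin(s)/(5*cos(s)^4 + 7*cos(s)^3 + 4*cos(s)^2 + 2*cos(s) - 3)^2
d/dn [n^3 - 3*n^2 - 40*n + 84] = 3*n^2 - 6*n - 40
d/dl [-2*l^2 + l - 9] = 1 - 4*l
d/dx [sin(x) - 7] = cos(x)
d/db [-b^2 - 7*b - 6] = -2*b - 7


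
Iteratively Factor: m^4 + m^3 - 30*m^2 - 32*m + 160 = (m + 4)*(m^3 - 3*m^2 - 18*m + 40) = (m - 5)*(m + 4)*(m^2 + 2*m - 8) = (m - 5)*(m - 2)*(m + 4)*(m + 4)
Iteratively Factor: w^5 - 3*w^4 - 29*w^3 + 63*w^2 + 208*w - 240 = (w + 4)*(w^4 - 7*w^3 - w^2 + 67*w - 60) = (w - 1)*(w + 4)*(w^3 - 6*w^2 - 7*w + 60) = (w - 1)*(w + 3)*(w + 4)*(w^2 - 9*w + 20) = (w - 5)*(w - 1)*(w + 3)*(w + 4)*(w - 4)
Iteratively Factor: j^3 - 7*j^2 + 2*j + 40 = (j - 4)*(j^2 - 3*j - 10) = (j - 4)*(j + 2)*(j - 5)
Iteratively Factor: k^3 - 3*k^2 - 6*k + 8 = (k - 1)*(k^2 - 2*k - 8) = (k - 4)*(k - 1)*(k + 2)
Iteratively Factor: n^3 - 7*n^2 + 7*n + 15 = (n - 5)*(n^2 - 2*n - 3) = (n - 5)*(n - 3)*(n + 1)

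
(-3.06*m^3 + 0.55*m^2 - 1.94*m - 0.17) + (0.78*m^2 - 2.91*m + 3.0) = -3.06*m^3 + 1.33*m^2 - 4.85*m + 2.83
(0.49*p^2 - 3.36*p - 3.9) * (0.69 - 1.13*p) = -0.5537*p^3 + 4.1349*p^2 + 2.0886*p - 2.691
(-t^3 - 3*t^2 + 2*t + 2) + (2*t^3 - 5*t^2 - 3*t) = t^3 - 8*t^2 - t + 2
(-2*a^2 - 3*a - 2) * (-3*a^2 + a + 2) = 6*a^4 + 7*a^3 - a^2 - 8*a - 4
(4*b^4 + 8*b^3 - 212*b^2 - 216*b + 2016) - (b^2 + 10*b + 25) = 4*b^4 + 8*b^3 - 213*b^2 - 226*b + 1991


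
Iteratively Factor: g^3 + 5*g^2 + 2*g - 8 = (g - 1)*(g^2 + 6*g + 8) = (g - 1)*(g + 2)*(g + 4)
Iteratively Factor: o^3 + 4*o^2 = (o)*(o^2 + 4*o) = o*(o + 4)*(o)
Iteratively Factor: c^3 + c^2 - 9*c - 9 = (c + 1)*(c^2 - 9) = (c - 3)*(c + 1)*(c + 3)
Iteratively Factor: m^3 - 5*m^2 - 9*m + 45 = (m + 3)*(m^2 - 8*m + 15) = (m - 5)*(m + 3)*(m - 3)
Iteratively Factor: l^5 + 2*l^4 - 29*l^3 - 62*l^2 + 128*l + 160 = (l + 1)*(l^4 + l^3 - 30*l^2 - 32*l + 160) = (l - 2)*(l + 1)*(l^3 + 3*l^2 - 24*l - 80) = (l - 5)*(l - 2)*(l + 1)*(l^2 + 8*l + 16) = (l - 5)*(l - 2)*(l + 1)*(l + 4)*(l + 4)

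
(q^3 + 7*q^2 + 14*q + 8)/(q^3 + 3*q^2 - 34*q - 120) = (q^2 + 3*q + 2)/(q^2 - q - 30)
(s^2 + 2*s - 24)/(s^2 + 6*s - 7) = (s^2 + 2*s - 24)/(s^2 + 6*s - 7)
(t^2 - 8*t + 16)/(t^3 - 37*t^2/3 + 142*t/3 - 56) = 3*(t - 4)/(3*t^2 - 25*t + 42)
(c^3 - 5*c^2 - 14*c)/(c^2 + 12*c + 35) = c*(c^2 - 5*c - 14)/(c^2 + 12*c + 35)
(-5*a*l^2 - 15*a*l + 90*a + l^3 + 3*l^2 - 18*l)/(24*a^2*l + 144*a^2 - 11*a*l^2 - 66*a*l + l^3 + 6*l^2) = (-5*a*l + 15*a + l^2 - 3*l)/(24*a^2 - 11*a*l + l^2)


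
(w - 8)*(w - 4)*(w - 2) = w^3 - 14*w^2 + 56*w - 64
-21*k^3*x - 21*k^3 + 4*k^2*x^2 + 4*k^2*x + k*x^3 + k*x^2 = (-3*k + x)*(7*k + x)*(k*x + k)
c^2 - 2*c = c*(c - 2)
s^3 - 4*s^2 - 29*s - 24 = (s - 8)*(s + 1)*(s + 3)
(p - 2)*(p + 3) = p^2 + p - 6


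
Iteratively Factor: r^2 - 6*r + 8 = (r - 4)*(r - 2)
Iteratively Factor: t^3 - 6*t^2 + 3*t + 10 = (t + 1)*(t^2 - 7*t + 10) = (t - 5)*(t + 1)*(t - 2)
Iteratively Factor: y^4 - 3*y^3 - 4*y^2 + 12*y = (y - 3)*(y^3 - 4*y) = (y - 3)*(y + 2)*(y^2 - 2*y) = y*(y - 3)*(y + 2)*(y - 2)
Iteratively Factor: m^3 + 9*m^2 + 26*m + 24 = (m + 3)*(m^2 + 6*m + 8) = (m + 2)*(m + 3)*(m + 4)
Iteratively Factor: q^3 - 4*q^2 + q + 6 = (q - 2)*(q^2 - 2*q - 3) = (q - 2)*(q + 1)*(q - 3)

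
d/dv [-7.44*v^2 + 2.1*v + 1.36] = 2.1 - 14.88*v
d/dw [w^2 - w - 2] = 2*w - 1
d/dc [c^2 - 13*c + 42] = 2*c - 13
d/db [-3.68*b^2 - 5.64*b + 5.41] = -7.36*b - 5.64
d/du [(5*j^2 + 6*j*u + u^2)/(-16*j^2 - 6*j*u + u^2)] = 6*j*(-11*j^2 - 7*j*u - 2*u^2)/(256*j^4 + 192*j^3*u + 4*j^2*u^2 - 12*j*u^3 + u^4)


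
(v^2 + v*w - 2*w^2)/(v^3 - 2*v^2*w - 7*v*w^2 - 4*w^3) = (-v^2 - v*w + 2*w^2)/(-v^3 + 2*v^2*w + 7*v*w^2 + 4*w^3)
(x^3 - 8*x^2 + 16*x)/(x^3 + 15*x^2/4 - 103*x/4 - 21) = 4*x*(x - 4)/(4*x^2 + 31*x + 21)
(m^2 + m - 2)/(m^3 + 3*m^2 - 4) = 1/(m + 2)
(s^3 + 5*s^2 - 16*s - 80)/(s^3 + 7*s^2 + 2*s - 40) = (s - 4)/(s - 2)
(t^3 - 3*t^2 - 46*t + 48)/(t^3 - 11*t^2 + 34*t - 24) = (t^2 - 2*t - 48)/(t^2 - 10*t + 24)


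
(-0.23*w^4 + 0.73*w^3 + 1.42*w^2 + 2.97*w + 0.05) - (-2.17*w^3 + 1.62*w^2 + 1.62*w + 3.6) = -0.23*w^4 + 2.9*w^3 - 0.2*w^2 + 1.35*w - 3.55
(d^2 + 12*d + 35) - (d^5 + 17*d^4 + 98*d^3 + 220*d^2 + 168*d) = -d^5 - 17*d^4 - 98*d^3 - 219*d^2 - 156*d + 35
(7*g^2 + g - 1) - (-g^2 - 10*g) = 8*g^2 + 11*g - 1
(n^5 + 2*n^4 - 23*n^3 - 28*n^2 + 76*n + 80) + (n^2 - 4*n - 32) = n^5 + 2*n^4 - 23*n^3 - 27*n^2 + 72*n + 48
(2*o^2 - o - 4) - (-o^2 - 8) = 3*o^2 - o + 4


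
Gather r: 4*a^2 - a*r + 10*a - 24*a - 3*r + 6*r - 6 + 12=4*a^2 - 14*a + r*(3 - a) + 6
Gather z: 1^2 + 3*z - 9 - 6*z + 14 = 6 - 3*z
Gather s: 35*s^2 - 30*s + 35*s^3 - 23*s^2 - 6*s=35*s^3 + 12*s^2 - 36*s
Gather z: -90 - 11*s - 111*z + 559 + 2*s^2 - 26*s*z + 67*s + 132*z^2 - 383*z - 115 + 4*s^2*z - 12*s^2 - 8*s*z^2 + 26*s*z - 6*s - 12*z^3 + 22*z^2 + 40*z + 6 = -10*s^2 + 50*s - 12*z^3 + z^2*(154 - 8*s) + z*(4*s^2 - 454) + 360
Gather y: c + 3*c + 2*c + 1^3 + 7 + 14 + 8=6*c + 30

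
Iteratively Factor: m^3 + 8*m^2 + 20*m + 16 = (m + 2)*(m^2 + 6*m + 8) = (m + 2)^2*(m + 4)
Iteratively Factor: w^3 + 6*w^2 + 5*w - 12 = (w - 1)*(w^2 + 7*w + 12) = (w - 1)*(w + 4)*(w + 3)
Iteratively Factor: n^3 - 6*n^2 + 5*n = (n)*(n^2 - 6*n + 5) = n*(n - 5)*(n - 1)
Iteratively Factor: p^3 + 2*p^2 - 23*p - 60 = (p + 3)*(p^2 - p - 20) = (p - 5)*(p + 3)*(p + 4)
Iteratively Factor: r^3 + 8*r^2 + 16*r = (r + 4)*(r^2 + 4*r) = (r + 4)^2*(r)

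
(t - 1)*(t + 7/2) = t^2 + 5*t/2 - 7/2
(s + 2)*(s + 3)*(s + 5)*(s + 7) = s^4 + 17*s^3 + 101*s^2 + 247*s + 210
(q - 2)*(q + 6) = q^2 + 4*q - 12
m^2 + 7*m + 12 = (m + 3)*(m + 4)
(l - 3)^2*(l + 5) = l^3 - l^2 - 21*l + 45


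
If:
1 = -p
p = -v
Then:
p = -1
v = 1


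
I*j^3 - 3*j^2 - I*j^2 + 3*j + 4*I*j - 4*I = (j - 1)*(j + 4*I)*(I*j + 1)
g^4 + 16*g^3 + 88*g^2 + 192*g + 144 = (g + 2)^2*(g + 6)^2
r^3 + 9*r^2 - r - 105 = (r - 3)*(r + 5)*(r + 7)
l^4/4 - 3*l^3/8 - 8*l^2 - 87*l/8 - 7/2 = (l/4 + 1/4)*(l - 7)*(l + 1/2)*(l + 4)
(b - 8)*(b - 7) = b^2 - 15*b + 56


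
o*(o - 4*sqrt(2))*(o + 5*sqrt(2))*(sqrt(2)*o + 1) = sqrt(2)*o^4 + 3*o^3 - 39*sqrt(2)*o^2 - 40*o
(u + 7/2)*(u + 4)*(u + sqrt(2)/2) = u^3 + sqrt(2)*u^2/2 + 15*u^2/2 + 15*sqrt(2)*u/4 + 14*u + 7*sqrt(2)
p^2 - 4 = (p - 2)*(p + 2)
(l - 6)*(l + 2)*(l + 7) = l^3 + 3*l^2 - 40*l - 84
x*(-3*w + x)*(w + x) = -3*w^2*x - 2*w*x^2 + x^3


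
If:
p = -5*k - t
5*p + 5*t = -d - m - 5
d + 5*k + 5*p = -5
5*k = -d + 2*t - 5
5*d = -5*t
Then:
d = -25/18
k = -1/6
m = -70/9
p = -5/9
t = 25/18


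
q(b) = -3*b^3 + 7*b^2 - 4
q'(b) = -9*b^2 + 14*b = b*(14 - 9*b)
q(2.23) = -2.46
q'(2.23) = -13.54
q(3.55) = -50.00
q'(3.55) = -63.72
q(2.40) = -5.15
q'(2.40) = -18.24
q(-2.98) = 137.55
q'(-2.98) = -121.64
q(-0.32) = -3.18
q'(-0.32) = -5.40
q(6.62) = -567.58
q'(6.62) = -301.74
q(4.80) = -174.50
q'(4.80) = -140.16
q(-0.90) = 3.86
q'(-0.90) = -19.89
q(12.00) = -4180.00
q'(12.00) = -1128.00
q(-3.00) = 140.00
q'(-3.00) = -123.00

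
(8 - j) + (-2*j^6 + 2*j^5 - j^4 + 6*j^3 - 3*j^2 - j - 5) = -2*j^6 + 2*j^5 - j^4 + 6*j^3 - 3*j^2 - 2*j + 3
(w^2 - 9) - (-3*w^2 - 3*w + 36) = 4*w^2 + 3*w - 45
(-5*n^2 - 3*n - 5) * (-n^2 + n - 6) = 5*n^4 - 2*n^3 + 32*n^2 + 13*n + 30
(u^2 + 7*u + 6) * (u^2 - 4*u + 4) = u^4 + 3*u^3 - 18*u^2 + 4*u + 24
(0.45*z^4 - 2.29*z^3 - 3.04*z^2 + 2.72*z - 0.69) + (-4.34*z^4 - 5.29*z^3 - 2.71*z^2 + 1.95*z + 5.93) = -3.89*z^4 - 7.58*z^3 - 5.75*z^2 + 4.67*z + 5.24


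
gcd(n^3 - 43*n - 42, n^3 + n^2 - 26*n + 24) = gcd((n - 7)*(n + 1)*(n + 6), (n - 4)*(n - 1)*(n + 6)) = n + 6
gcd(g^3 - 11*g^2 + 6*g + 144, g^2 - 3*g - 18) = g^2 - 3*g - 18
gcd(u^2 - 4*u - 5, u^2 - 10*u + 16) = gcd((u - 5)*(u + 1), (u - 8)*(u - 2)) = 1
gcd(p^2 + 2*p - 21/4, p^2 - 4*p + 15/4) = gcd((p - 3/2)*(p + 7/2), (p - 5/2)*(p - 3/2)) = p - 3/2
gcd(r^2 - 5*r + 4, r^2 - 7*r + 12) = r - 4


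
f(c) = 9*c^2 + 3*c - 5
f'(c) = 18*c + 3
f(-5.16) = 219.15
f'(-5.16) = -89.88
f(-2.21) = 32.33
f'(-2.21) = -36.78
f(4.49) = 189.91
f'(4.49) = 83.82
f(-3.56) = 98.38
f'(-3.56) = -61.08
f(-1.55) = 11.97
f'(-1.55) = -24.90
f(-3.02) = 68.02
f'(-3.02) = -51.36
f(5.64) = 298.21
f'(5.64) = 104.52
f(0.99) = 6.79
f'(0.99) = 20.82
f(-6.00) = 301.00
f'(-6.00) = -105.00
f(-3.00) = 67.00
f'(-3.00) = -51.00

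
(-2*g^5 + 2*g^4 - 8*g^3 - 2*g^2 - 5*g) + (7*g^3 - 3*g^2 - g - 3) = -2*g^5 + 2*g^4 - g^3 - 5*g^2 - 6*g - 3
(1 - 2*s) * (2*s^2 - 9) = -4*s^3 + 2*s^2 + 18*s - 9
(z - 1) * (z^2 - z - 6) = z^3 - 2*z^2 - 5*z + 6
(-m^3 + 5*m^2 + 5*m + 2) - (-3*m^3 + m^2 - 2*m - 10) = 2*m^3 + 4*m^2 + 7*m + 12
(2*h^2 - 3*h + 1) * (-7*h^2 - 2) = -14*h^4 + 21*h^3 - 11*h^2 + 6*h - 2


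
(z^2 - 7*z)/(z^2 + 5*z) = (z - 7)/(z + 5)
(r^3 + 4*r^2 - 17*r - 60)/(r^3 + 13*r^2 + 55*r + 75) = (r - 4)/(r + 5)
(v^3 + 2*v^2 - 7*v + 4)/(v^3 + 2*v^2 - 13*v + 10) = (v^2 + 3*v - 4)/(v^2 + 3*v - 10)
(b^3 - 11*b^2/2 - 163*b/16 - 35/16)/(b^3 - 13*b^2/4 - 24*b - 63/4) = (16*b^2 + 24*b + 5)/(4*(4*b^2 + 15*b + 9))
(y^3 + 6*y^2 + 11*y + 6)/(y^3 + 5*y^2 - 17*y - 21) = (y^2 + 5*y + 6)/(y^2 + 4*y - 21)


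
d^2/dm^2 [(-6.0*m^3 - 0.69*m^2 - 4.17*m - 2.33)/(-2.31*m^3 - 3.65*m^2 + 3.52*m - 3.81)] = (-1.13686837721616e-13*m^7 - 93.8141820000001*m^6 + 426.232422*m^5 - 239.862546*m^4 + 407.768592*m^3 - 908.20878*m^2 - 128.015448*m + 124.8166)/(12.326391*m^9 + 58.430295*m^8 + 35.975709*m^7 - 68.454532*m^6 + 137.923962*m^5 + 102.071823*m^4 - 236.722915*m^3 + 300.573567*m^2 - 153.290016*m + 55.306341)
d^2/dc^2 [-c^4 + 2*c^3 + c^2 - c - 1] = -12*c^2 + 12*c + 2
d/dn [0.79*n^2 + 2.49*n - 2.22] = 1.58*n + 2.49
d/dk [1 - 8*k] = -8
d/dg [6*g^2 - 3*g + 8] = 12*g - 3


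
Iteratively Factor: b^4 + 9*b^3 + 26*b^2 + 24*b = (b + 4)*(b^3 + 5*b^2 + 6*b) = (b + 2)*(b + 4)*(b^2 + 3*b) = b*(b + 2)*(b + 4)*(b + 3)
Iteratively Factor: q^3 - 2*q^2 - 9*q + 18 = (q - 2)*(q^2 - 9) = (q - 3)*(q - 2)*(q + 3)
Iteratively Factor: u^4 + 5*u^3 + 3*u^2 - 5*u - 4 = (u + 4)*(u^3 + u^2 - u - 1) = (u + 1)*(u + 4)*(u^2 - 1) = (u + 1)^2*(u + 4)*(u - 1)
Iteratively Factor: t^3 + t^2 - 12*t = (t + 4)*(t^2 - 3*t) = t*(t + 4)*(t - 3)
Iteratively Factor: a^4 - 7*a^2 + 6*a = (a - 2)*(a^3 + 2*a^2 - 3*a) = a*(a - 2)*(a^2 + 2*a - 3) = a*(a - 2)*(a - 1)*(a + 3)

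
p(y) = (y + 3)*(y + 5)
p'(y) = 2*y + 8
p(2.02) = 35.24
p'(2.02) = 12.04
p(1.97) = 34.64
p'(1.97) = 11.94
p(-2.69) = 0.72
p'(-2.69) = 2.62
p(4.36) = 68.89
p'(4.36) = 16.72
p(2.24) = 37.94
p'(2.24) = 12.48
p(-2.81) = 0.42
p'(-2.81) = 2.38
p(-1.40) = 5.76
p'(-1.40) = 5.20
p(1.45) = 28.70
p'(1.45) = 10.90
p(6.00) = 99.00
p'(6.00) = 20.00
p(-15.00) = 120.00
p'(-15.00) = -22.00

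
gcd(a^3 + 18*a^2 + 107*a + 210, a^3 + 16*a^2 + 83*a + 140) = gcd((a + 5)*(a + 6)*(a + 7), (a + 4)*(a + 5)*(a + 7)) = a^2 + 12*a + 35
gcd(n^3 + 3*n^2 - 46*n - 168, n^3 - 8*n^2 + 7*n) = n - 7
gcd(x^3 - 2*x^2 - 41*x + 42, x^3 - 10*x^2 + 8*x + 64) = 1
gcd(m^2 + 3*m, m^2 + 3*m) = m^2 + 3*m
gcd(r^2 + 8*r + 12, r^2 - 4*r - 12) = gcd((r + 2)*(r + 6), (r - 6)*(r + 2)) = r + 2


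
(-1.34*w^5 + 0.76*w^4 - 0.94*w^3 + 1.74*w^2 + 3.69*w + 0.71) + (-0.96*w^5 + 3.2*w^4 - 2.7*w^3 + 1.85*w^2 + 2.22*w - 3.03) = -2.3*w^5 + 3.96*w^4 - 3.64*w^3 + 3.59*w^2 + 5.91*w - 2.32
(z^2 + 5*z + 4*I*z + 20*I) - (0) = z^2 + 5*z + 4*I*z + 20*I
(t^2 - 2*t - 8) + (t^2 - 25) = 2*t^2 - 2*t - 33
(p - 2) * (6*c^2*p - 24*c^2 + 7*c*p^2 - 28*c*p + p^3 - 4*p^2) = 6*c^2*p^2 - 36*c^2*p + 48*c^2 + 7*c*p^3 - 42*c*p^2 + 56*c*p + p^4 - 6*p^3 + 8*p^2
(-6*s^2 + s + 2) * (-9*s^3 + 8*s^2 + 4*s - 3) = 54*s^5 - 57*s^4 - 34*s^3 + 38*s^2 + 5*s - 6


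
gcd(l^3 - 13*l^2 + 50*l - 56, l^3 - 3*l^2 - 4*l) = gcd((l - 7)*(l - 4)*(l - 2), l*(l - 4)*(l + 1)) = l - 4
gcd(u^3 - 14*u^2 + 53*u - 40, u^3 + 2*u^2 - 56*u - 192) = u - 8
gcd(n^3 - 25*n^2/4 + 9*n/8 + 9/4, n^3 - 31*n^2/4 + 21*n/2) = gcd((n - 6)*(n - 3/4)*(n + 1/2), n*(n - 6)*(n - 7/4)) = n - 6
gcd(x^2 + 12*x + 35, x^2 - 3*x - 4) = 1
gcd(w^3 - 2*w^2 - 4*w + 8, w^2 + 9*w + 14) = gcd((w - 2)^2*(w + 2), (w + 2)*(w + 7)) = w + 2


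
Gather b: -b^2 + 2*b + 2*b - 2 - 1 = -b^2 + 4*b - 3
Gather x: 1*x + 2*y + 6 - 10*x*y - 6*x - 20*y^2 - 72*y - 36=x*(-10*y - 5) - 20*y^2 - 70*y - 30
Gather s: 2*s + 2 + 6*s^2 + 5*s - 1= 6*s^2 + 7*s + 1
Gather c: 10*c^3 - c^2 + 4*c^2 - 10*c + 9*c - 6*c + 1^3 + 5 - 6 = 10*c^3 + 3*c^2 - 7*c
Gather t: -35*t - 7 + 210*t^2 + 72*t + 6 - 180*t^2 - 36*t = 30*t^2 + t - 1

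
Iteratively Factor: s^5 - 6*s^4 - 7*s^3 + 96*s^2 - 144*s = (s)*(s^4 - 6*s^3 - 7*s^2 + 96*s - 144) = s*(s + 4)*(s^3 - 10*s^2 + 33*s - 36) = s*(s - 4)*(s + 4)*(s^2 - 6*s + 9) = s*(s - 4)*(s - 3)*(s + 4)*(s - 3)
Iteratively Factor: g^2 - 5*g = (g)*(g - 5)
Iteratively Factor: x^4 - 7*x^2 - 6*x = (x)*(x^3 - 7*x - 6) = x*(x - 3)*(x^2 + 3*x + 2) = x*(x - 3)*(x + 2)*(x + 1)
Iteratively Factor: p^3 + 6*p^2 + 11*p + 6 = (p + 2)*(p^2 + 4*p + 3) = (p + 1)*(p + 2)*(p + 3)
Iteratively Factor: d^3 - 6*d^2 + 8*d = (d - 2)*(d^2 - 4*d) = d*(d - 2)*(d - 4)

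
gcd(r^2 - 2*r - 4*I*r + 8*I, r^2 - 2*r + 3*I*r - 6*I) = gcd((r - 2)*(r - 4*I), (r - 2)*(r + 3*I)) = r - 2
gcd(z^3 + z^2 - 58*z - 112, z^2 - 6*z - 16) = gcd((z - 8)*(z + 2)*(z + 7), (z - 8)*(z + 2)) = z^2 - 6*z - 16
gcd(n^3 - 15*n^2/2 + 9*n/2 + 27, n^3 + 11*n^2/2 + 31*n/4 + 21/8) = n + 3/2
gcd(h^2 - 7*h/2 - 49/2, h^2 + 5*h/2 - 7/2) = h + 7/2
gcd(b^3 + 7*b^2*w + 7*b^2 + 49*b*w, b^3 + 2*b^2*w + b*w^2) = b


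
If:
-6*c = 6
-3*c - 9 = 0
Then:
No Solution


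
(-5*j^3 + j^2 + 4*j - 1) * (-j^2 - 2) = 5*j^5 - j^4 + 6*j^3 - j^2 - 8*j + 2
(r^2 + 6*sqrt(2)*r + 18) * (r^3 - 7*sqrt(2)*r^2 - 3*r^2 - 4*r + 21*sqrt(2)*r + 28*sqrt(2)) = r^5 - 3*r^4 - sqrt(2)*r^4 - 70*r^3 + 3*sqrt(2)*r^3 - 122*sqrt(2)*r^2 + 198*r^2 + 264*r + 378*sqrt(2)*r + 504*sqrt(2)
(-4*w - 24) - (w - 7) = -5*w - 17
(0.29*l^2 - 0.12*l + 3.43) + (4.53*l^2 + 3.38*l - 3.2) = 4.82*l^2 + 3.26*l + 0.23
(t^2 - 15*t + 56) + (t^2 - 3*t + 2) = 2*t^2 - 18*t + 58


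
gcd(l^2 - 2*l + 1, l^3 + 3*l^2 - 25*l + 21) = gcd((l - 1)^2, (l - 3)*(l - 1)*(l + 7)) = l - 1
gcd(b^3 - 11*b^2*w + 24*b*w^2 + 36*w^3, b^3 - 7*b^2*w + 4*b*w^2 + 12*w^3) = -b^2 + 5*b*w + 6*w^2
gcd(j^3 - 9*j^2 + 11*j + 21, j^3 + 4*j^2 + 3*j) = j + 1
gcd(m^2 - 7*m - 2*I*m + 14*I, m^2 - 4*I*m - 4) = m - 2*I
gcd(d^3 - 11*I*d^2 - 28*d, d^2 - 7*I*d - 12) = d - 4*I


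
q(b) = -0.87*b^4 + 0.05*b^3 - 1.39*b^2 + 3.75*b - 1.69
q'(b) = -3.48*b^3 + 0.15*b^2 - 2.78*b + 3.75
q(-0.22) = -2.58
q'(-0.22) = 4.41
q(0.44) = -0.34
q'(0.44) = 2.26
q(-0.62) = -4.69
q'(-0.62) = 6.36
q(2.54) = -36.53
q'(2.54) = -59.37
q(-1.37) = -12.63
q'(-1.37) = 16.79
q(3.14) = -86.65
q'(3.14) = -111.24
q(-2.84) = -81.29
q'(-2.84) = 92.57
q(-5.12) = -661.90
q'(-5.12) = 488.99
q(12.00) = -18110.77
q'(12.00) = -6021.45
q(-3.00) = -97.27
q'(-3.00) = 107.40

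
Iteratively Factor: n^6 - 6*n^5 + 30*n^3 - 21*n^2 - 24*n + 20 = (n - 1)*(n^5 - 5*n^4 - 5*n^3 + 25*n^2 + 4*n - 20) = (n - 5)*(n - 1)*(n^4 - 5*n^2 + 4) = (n - 5)*(n - 1)^2*(n^3 + n^2 - 4*n - 4) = (n - 5)*(n - 2)*(n - 1)^2*(n^2 + 3*n + 2) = (n - 5)*(n - 2)*(n - 1)^2*(n + 1)*(n + 2)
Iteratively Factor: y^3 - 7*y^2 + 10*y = (y - 5)*(y^2 - 2*y) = y*(y - 5)*(y - 2)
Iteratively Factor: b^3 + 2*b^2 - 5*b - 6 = (b - 2)*(b^2 + 4*b + 3) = (b - 2)*(b + 3)*(b + 1)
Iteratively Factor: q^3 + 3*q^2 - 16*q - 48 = (q - 4)*(q^2 + 7*q + 12) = (q - 4)*(q + 3)*(q + 4)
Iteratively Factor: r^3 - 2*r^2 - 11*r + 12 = (r + 3)*(r^2 - 5*r + 4) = (r - 1)*(r + 3)*(r - 4)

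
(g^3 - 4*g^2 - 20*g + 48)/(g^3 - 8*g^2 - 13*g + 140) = (g^2 - 8*g + 12)/(g^2 - 12*g + 35)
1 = 1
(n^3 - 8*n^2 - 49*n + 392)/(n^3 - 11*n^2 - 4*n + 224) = (n + 7)/(n + 4)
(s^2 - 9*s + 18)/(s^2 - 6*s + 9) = (s - 6)/(s - 3)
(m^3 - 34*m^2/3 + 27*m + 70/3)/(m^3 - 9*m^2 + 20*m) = (3*m^2 - 19*m - 14)/(3*m*(m - 4))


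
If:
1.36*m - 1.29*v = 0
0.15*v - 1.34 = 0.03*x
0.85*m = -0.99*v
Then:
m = 0.00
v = 0.00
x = -44.67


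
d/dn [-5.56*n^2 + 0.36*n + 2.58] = 0.36 - 11.12*n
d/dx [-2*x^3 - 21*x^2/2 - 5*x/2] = -6*x^2 - 21*x - 5/2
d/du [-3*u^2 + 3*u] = 3 - 6*u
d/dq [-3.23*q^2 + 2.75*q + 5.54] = 2.75 - 6.46*q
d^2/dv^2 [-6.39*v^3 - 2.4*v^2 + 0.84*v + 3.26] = -38.34*v - 4.8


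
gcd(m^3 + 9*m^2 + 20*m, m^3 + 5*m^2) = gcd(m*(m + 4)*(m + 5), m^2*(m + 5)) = m^2 + 5*m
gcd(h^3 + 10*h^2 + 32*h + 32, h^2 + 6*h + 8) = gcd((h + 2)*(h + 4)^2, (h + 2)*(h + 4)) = h^2 + 6*h + 8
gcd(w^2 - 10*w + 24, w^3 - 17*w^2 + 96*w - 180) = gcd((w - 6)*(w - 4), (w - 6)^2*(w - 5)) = w - 6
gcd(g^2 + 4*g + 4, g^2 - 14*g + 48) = 1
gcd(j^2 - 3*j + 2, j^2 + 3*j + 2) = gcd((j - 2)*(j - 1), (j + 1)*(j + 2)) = 1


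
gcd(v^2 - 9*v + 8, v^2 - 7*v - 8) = v - 8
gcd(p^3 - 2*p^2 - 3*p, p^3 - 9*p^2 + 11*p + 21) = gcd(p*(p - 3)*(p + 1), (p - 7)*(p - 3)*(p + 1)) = p^2 - 2*p - 3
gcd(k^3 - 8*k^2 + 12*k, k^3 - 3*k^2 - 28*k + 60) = k^2 - 8*k + 12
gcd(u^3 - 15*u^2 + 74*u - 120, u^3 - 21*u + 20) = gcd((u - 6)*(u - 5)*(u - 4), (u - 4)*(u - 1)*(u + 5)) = u - 4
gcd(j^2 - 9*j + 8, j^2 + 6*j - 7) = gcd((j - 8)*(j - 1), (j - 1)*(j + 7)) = j - 1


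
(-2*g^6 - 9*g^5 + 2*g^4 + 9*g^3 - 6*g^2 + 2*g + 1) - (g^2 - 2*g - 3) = -2*g^6 - 9*g^5 + 2*g^4 + 9*g^3 - 7*g^2 + 4*g + 4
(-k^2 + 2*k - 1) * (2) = -2*k^2 + 4*k - 2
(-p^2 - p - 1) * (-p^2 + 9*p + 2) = p^4 - 8*p^3 - 10*p^2 - 11*p - 2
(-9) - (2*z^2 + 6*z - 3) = -2*z^2 - 6*z - 6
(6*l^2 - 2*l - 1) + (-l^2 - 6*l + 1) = 5*l^2 - 8*l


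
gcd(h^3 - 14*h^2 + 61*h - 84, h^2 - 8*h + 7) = h - 7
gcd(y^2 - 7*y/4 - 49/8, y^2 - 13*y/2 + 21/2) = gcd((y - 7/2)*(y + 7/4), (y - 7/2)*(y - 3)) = y - 7/2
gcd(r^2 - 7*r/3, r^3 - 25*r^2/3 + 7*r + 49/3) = r - 7/3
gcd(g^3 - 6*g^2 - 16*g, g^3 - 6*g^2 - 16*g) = g^3 - 6*g^2 - 16*g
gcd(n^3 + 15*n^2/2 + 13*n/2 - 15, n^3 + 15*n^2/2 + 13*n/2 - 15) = n^3 + 15*n^2/2 + 13*n/2 - 15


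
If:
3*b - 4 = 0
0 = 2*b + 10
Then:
No Solution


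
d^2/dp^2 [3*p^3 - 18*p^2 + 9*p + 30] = 18*p - 36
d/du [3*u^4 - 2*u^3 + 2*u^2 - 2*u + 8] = 12*u^3 - 6*u^2 + 4*u - 2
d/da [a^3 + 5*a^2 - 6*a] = 3*a^2 + 10*a - 6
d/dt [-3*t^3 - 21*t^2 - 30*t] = -9*t^2 - 42*t - 30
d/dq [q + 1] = 1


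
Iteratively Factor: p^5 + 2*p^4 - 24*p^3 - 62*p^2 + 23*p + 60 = (p + 1)*(p^4 + p^3 - 25*p^2 - 37*p + 60) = (p - 5)*(p + 1)*(p^3 + 6*p^2 + 5*p - 12) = (p - 5)*(p - 1)*(p + 1)*(p^2 + 7*p + 12) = (p - 5)*(p - 1)*(p + 1)*(p + 4)*(p + 3)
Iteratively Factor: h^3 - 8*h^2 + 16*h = (h - 4)*(h^2 - 4*h) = (h - 4)^2*(h)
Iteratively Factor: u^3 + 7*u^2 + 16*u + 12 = (u + 2)*(u^2 + 5*u + 6) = (u + 2)*(u + 3)*(u + 2)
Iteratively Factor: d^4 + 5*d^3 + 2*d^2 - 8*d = (d + 4)*(d^3 + d^2 - 2*d) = d*(d + 4)*(d^2 + d - 2) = d*(d - 1)*(d + 4)*(d + 2)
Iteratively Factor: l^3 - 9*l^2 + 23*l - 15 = (l - 3)*(l^2 - 6*l + 5) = (l - 5)*(l - 3)*(l - 1)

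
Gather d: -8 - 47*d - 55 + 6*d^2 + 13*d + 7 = 6*d^2 - 34*d - 56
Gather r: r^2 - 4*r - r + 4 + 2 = r^2 - 5*r + 6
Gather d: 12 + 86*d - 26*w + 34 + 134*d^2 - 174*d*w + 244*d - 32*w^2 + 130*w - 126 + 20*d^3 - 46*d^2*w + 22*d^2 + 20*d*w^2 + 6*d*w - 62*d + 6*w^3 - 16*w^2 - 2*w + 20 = 20*d^3 + d^2*(156 - 46*w) + d*(20*w^2 - 168*w + 268) + 6*w^3 - 48*w^2 + 102*w - 60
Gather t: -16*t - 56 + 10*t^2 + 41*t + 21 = 10*t^2 + 25*t - 35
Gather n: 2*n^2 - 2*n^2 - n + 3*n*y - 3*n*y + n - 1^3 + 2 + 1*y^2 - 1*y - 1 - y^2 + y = 0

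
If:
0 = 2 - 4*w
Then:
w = 1/2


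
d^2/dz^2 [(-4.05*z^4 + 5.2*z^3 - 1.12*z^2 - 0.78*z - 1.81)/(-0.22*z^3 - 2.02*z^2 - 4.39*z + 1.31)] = (-4.44089209850063e-16*z^8 + 29.9584359999999*z^6 + 252.850272*z^5 + 382.666554*z^4 - 598.224936*z^3 + 338.112288*z^2 + 58.276056*z + 92.159714)/(0.010648*z^9 + 0.293304*z^8 + 3.330492*z^7 + 19.757692*z^6 + 62.96547*z^5 + 93.161766*z^4 + 16.036237*z^3 - 65.339787*z^2 + 22.601037*z - 2.248091)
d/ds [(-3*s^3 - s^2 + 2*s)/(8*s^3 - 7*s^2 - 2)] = (29*s^4 - 32*s^3 + 32*s^2 + 4*s - 4)/(64*s^6 - 112*s^5 + 49*s^4 - 32*s^3 + 28*s^2 + 4)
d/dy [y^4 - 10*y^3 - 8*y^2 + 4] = 2*y*(2*y^2 - 15*y - 8)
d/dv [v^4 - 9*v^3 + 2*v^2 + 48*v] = 4*v^3 - 27*v^2 + 4*v + 48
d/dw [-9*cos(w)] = 9*sin(w)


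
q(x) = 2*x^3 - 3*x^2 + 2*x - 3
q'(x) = 6*x^2 - 6*x + 2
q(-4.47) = -250.51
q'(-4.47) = 148.71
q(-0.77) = -7.23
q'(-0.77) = 10.18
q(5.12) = 197.03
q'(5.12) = 128.57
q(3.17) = 36.90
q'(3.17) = 43.27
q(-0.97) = -9.59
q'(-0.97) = 13.47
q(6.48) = 428.18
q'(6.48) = 215.06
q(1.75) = 2.03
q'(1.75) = 9.88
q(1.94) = 4.19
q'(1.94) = 12.94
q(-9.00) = -1722.00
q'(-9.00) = 542.00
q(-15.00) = -7458.00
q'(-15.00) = 1442.00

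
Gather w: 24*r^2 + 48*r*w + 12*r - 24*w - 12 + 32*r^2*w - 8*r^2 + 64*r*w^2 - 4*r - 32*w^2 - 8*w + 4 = 16*r^2 + 8*r + w^2*(64*r - 32) + w*(32*r^2 + 48*r - 32) - 8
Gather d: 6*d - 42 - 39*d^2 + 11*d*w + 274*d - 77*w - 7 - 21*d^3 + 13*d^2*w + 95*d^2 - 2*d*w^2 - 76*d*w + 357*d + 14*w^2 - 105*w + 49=-21*d^3 + d^2*(13*w + 56) + d*(-2*w^2 - 65*w + 637) + 14*w^2 - 182*w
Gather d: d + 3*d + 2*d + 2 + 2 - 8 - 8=6*d - 12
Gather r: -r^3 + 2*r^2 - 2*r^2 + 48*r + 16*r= -r^3 + 64*r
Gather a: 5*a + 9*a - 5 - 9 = 14*a - 14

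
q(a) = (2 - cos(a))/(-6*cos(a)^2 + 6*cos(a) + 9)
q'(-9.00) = -9.41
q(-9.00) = -2.01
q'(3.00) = 0.90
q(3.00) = -1.06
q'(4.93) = -0.16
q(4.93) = 0.18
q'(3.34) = -1.41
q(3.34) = -1.13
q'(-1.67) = -0.33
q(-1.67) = 0.25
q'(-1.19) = -0.11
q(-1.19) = 0.16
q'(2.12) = 1.67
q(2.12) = 0.60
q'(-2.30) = -5.41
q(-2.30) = 1.14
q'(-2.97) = -1.15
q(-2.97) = -1.09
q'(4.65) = -0.30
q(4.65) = 0.24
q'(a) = (2 - cos(a))*(-12*sin(a)*cos(a) + 6*sin(a))/(-6*cos(a)^2 + 6*cos(a) + 9)^2 + sin(a)/(-6*cos(a)^2 + 6*cos(a) + 9)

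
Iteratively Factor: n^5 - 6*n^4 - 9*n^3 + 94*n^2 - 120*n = (n + 4)*(n^4 - 10*n^3 + 31*n^2 - 30*n) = (n - 2)*(n + 4)*(n^3 - 8*n^2 + 15*n) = n*(n - 2)*(n + 4)*(n^2 - 8*n + 15) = n*(n - 3)*(n - 2)*(n + 4)*(n - 5)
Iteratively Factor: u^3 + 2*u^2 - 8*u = (u + 4)*(u^2 - 2*u) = (u - 2)*(u + 4)*(u)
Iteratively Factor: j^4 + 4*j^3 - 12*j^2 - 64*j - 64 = (j + 2)*(j^3 + 2*j^2 - 16*j - 32) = (j - 4)*(j + 2)*(j^2 + 6*j + 8) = (j - 4)*(j + 2)*(j + 4)*(j + 2)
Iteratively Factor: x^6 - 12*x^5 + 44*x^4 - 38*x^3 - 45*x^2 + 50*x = (x - 2)*(x^5 - 10*x^4 + 24*x^3 + 10*x^2 - 25*x) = (x - 2)*(x - 1)*(x^4 - 9*x^3 + 15*x^2 + 25*x) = x*(x - 2)*(x - 1)*(x^3 - 9*x^2 + 15*x + 25) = x*(x - 5)*(x - 2)*(x - 1)*(x^2 - 4*x - 5) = x*(x - 5)^2*(x - 2)*(x - 1)*(x + 1)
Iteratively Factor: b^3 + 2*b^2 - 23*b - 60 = (b - 5)*(b^2 + 7*b + 12) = (b - 5)*(b + 3)*(b + 4)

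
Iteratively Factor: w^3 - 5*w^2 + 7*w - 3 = (w - 3)*(w^2 - 2*w + 1) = (w - 3)*(w - 1)*(w - 1)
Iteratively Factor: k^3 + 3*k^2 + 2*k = (k)*(k^2 + 3*k + 2) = k*(k + 2)*(k + 1)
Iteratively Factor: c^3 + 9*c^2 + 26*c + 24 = (c + 2)*(c^2 + 7*c + 12) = (c + 2)*(c + 4)*(c + 3)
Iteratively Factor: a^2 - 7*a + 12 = (a - 4)*(a - 3)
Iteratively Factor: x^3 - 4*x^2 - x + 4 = (x - 1)*(x^2 - 3*x - 4) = (x - 1)*(x + 1)*(x - 4)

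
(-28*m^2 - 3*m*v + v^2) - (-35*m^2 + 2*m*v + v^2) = 7*m^2 - 5*m*v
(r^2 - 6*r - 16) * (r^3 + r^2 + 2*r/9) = r^5 - 5*r^4 - 196*r^3/9 - 52*r^2/3 - 32*r/9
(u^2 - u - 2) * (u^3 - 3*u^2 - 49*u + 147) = u^5 - 4*u^4 - 48*u^3 + 202*u^2 - 49*u - 294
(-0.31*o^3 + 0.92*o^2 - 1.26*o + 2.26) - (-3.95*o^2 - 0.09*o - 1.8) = -0.31*o^3 + 4.87*o^2 - 1.17*o + 4.06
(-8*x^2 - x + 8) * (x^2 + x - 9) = -8*x^4 - 9*x^3 + 79*x^2 + 17*x - 72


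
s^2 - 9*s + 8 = (s - 8)*(s - 1)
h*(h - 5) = h^2 - 5*h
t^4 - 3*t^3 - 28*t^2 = t^2*(t - 7)*(t + 4)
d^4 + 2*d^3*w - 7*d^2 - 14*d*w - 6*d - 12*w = (d - 3)*(d + 1)*(d + 2)*(d + 2*w)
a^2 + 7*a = a*(a + 7)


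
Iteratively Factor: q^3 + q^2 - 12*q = (q)*(q^2 + q - 12) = q*(q - 3)*(q + 4)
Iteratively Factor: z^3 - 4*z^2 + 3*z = (z - 3)*(z^2 - z) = z*(z - 3)*(z - 1)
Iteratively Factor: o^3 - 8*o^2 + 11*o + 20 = (o + 1)*(o^2 - 9*o + 20) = (o - 5)*(o + 1)*(o - 4)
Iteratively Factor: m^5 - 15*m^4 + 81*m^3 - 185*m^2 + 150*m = (m - 2)*(m^4 - 13*m^3 + 55*m^2 - 75*m) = (m - 5)*(m - 2)*(m^3 - 8*m^2 + 15*m) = (m - 5)*(m - 3)*(m - 2)*(m^2 - 5*m) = (m - 5)^2*(m - 3)*(m - 2)*(m)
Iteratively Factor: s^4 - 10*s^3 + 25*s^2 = (s)*(s^3 - 10*s^2 + 25*s) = s*(s - 5)*(s^2 - 5*s) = s^2*(s - 5)*(s - 5)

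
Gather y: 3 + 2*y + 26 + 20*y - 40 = 22*y - 11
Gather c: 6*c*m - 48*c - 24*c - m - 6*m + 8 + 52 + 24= c*(6*m - 72) - 7*m + 84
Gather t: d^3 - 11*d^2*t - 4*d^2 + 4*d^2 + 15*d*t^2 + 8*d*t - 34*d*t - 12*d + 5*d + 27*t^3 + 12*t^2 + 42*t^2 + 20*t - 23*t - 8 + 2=d^3 - 7*d + 27*t^3 + t^2*(15*d + 54) + t*(-11*d^2 - 26*d - 3) - 6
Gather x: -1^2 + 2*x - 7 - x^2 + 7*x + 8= -x^2 + 9*x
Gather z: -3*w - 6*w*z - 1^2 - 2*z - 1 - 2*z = -3*w + z*(-6*w - 4) - 2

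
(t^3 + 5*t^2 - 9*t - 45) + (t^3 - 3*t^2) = 2*t^3 + 2*t^2 - 9*t - 45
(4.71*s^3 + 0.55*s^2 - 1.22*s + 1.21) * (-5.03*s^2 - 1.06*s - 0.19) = -23.6913*s^5 - 7.7591*s^4 + 4.6587*s^3 - 4.8976*s^2 - 1.0508*s - 0.2299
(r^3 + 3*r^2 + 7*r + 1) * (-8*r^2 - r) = -8*r^5 - 25*r^4 - 59*r^3 - 15*r^2 - r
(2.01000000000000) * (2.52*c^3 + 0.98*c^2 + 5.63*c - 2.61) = 5.0652*c^3 + 1.9698*c^2 + 11.3163*c - 5.2461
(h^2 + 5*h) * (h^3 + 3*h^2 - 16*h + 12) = h^5 + 8*h^4 - h^3 - 68*h^2 + 60*h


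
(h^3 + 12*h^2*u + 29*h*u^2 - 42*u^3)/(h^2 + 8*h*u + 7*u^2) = (h^2 + 5*h*u - 6*u^2)/(h + u)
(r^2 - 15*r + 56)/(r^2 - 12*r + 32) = (r - 7)/(r - 4)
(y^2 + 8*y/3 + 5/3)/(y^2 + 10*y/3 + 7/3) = (3*y + 5)/(3*y + 7)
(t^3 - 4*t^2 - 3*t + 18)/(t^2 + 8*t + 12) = (t^2 - 6*t + 9)/(t + 6)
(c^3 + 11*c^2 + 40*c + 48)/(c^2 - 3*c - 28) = (c^2 + 7*c + 12)/(c - 7)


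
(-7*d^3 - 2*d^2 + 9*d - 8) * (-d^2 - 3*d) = 7*d^5 + 23*d^4 - 3*d^3 - 19*d^2 + 24*d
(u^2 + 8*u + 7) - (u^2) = 8*u + 7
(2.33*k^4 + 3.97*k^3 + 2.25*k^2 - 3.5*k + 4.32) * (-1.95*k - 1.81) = -4.5435*k^5 - 11.9588*k^4 - 11.5732*k^3 + 2.7525*k^2 - 2.089*k - 7.8192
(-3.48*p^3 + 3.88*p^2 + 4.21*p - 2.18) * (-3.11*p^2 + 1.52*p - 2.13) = 10.8228*p^5 - 17.3564*p^4 + 0.216899999999999*p^3 + 4.9146*p^2 - 12.2809*p + 4.6434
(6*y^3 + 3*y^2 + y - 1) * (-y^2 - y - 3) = -6*y^5 - 9*y^4 - 22*y^3 - 9*y^2 - 2*y + 3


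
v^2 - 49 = (v - 7)*(v + 7)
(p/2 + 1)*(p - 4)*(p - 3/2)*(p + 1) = p^4/2 - 5*p^3/4 - 17*p^2/4 + 7*p/2 + 6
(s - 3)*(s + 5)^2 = s^3 + 7*s^2 - 5*s - 75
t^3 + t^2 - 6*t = t*(t - 2)*(t + 3)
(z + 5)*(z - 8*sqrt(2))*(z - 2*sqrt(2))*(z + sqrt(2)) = z^4 - 9*sqrt(2)*z^3 + 5*z^3 - 45*sqrt(2)*z^2 + 12*z^2 + 32*sqrt(2)*z + 60*z + 160*sqrt(2)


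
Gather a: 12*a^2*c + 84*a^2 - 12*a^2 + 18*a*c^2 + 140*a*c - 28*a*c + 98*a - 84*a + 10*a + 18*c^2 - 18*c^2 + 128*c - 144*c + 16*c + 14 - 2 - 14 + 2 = a^2*(12*c + 72) + a*(18*c^2 + 112*c + 24)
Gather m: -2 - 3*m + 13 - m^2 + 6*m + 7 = -m^2 + 3*m + 18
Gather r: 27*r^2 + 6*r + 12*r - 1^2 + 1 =27*r^2 + 18*r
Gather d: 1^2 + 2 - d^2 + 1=4 - d^2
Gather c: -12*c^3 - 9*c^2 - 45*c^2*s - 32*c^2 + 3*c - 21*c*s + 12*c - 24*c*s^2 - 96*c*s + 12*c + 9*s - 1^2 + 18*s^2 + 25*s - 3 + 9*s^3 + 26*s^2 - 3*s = -12*c^3 + c^2*(-45*s - 41) + c*(-24*s^2 - 117*s + 27) + 9*s^3 + 44*s^2 + 31*s - 4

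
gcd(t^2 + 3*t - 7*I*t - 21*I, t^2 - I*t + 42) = t - 7*I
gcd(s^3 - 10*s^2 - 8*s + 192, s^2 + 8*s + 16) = s + 4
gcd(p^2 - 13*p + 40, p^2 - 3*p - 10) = p - 5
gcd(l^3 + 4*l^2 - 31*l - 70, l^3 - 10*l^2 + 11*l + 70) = l^2 - 3*l - 10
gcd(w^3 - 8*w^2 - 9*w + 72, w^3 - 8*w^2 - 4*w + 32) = w - 8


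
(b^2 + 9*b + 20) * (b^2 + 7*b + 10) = b^4 + 16*b^3 + 93*b^2 + 230*b + 200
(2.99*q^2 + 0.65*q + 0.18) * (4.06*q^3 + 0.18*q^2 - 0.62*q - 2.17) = 12.1394*q^5 + 3.1772*q^4 - 1.006*q^3 - 6.8589*q^2 - 1.5221*q - 0.3906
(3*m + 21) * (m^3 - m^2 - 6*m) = 3*m^4 + 18*m^3 - 39*m^2 - 126*m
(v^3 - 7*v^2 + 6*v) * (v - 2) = v^4 - 9*v^3 + 20*v^2 - 12*v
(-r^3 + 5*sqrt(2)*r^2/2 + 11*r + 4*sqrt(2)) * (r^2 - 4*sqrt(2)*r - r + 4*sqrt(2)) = -r^5 + r^4 + 13*sqrt(2)*r^4/2 - 13*sqrt(2)*r^3/2 - 9*r^3 - 40*sqrt(2)*r^2 + 9*r^2 - 32*r + 40*sqrt(2)*r + 32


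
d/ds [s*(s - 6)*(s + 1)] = 3*s^2 - 10*s - 6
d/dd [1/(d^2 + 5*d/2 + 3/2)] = 2*(-4*d - 5)/(2*d^2 + 5*d + 3)^2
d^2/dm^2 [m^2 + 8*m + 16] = 2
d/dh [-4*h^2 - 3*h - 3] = -8*h - 3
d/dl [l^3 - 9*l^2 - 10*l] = 3*l^2 - 18*l - 10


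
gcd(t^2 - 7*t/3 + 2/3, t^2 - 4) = t - 2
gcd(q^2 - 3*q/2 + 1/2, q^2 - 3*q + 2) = q - 1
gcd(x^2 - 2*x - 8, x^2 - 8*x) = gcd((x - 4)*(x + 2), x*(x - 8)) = 1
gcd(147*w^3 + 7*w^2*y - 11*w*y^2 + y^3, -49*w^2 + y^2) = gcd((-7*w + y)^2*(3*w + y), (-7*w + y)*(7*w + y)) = -7*w + y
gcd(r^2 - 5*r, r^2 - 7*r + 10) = r - 5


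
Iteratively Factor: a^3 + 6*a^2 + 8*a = (a)*(a^2 + 6*a + 8) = a*(a + 2)*(a + 4)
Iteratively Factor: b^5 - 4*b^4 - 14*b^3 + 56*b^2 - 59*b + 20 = (b + 4)*(b^4 - 8*b^3 + 18*b^2 - 16*b + 5) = (b - 5)*(b + 4)*(b^3 - 3*b^2 + 3*b - 1) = (b - 5)*(b - 1)*(b + 4)*(b^2 - 2*b + 1) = (b - 5)*(b - 1)^2*(b + 4)*(b - 1)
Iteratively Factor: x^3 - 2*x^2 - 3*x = (x - 3)*(x^2 + x) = x*(x - 3)*(x + 1)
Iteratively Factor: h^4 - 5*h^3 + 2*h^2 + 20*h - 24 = (h + 2)*(h^3 - 7*h^2 + 16*h - 12) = (h - 3)*(h + 2)*(h^2 - 4*h + 4) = (h - 3)*(h - 2)*(h + 2)*(h - 2)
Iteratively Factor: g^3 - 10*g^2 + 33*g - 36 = (g - 3)*(g^2 - 7*g + 12) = (g - 3)^2*(g - 4)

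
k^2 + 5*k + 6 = (k + 2)*(k + 3)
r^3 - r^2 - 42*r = r*(r - 7)*(r + 6)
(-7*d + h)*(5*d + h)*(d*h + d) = -35*d^3*h - 35*d^3 - 2*d^2*h^2 - 2*d^2*h + d*h^3 + d*h^2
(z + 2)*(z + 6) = z^2 + 8*z + 12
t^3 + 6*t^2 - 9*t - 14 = (t - 2)*(t + 1)*(t + 7)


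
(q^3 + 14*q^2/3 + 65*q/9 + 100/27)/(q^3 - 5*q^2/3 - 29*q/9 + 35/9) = (9*q^2 + 27*q + 20)/(3*(3*q^2 - 10*q + 7))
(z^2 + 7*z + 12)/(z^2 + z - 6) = (z + 4)/(z - 2)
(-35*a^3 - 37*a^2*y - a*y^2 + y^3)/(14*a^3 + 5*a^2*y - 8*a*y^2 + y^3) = (5*a + y)/(-2*a + y)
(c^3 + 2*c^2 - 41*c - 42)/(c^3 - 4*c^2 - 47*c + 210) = (c + 1)/(c - 5)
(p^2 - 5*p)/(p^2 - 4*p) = (p - 5)/(p - 4)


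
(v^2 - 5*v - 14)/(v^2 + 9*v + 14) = (v - 7)/(v + 7)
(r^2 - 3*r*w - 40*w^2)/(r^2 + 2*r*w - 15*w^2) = (r - 8*w)/(r - 3*w)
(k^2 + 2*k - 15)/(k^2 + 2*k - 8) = (k^2 + 2*k - 15)/(k^2 + 2*k - 8)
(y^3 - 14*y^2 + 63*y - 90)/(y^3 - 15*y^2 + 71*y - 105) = (y - 6)/(y - 7)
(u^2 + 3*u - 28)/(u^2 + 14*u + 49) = (u - 4)/(u + 7)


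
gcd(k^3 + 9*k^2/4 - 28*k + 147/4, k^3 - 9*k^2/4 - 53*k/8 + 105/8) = k^2 - 19*k/4 + 21/4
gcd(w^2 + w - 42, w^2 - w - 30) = w - 6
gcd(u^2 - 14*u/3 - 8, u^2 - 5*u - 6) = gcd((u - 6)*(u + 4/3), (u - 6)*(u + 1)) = u - 6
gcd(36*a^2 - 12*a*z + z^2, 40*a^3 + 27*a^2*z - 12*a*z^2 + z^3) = 1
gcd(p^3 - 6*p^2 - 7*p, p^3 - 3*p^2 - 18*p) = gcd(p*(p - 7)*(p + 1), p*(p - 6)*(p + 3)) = p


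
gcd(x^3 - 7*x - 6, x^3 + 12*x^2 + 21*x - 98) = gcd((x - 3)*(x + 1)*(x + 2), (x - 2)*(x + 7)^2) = 1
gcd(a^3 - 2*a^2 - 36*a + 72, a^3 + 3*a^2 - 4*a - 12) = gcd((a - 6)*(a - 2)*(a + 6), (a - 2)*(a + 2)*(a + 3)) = a - 2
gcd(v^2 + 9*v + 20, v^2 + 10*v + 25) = v + 5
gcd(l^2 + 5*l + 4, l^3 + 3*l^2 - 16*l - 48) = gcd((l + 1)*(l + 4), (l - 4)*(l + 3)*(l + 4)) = l + 4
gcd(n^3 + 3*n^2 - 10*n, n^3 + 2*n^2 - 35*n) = n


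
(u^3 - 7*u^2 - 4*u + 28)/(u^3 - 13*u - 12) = (-u^3 + 7*u^2 + 4*u - 28)/(-u^3 + 13*u + 12)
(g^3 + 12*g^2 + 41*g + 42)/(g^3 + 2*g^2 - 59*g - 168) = (g + 2)/(g - 8)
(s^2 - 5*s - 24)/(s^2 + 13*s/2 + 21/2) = 2*(s - 8)/(2*s + 7)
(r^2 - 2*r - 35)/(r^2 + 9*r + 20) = (r - 7)/(r + 4)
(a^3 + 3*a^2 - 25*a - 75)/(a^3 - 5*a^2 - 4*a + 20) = (a^2 + 8*a + 15)/(a^2 - 4)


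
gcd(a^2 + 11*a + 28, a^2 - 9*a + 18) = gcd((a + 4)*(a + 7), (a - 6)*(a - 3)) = 1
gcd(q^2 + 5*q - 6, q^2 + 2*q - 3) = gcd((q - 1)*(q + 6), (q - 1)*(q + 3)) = q - 1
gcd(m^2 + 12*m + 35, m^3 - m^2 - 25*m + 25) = m + 5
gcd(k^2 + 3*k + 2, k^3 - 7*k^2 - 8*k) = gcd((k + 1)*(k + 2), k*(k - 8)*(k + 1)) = k + 1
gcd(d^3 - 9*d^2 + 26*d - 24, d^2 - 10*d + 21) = d - 3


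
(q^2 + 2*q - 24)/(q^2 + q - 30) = (q - 4)/(q - 5)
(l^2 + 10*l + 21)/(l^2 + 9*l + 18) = (l + 7)/(l + 6)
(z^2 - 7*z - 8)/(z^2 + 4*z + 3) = (z - 8)/(z + 3)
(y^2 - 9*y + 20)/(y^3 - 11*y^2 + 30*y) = (y - 4)/(y*(y - 6))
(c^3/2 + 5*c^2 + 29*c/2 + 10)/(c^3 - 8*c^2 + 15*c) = (c^3 + 10*c^2 + 29*c + 20)/(2*c*(c^2 - 8*c + 15))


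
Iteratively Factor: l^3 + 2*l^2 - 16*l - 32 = (l + 2)*(l^2 - 16) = (l + 2)*(l + 4)*(l - 4)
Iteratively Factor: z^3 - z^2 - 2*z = (z + 1)*(z^2 - 2*z) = z*(z + 1)*(z - 2)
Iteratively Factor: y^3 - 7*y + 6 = (y + 3)*(y^2 - 3*y + 2) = (y - 1)*(y + 3)*(y - 2)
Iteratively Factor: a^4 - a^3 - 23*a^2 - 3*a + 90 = (a + 3)*(a^3 - 4*a^2 - 11*a + 30) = (a + 3)^2*(a^2 - 7*a + 10) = (a - 5)*(a + 3)^2*(a - 2)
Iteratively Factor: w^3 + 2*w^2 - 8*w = (w - 2)*(w^2 + 4*w) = (w - 2)*(w + 4)*(w)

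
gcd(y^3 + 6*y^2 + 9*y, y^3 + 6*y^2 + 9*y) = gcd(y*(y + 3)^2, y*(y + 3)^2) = y^3 + 6*y^2 + 9*y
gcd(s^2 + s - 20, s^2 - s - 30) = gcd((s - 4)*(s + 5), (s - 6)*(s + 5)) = s + 5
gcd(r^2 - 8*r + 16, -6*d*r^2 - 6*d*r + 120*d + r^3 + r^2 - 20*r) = r - 4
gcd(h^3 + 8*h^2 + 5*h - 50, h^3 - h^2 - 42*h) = 1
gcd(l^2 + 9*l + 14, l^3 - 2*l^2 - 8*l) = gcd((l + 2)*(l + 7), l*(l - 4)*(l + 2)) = l + 2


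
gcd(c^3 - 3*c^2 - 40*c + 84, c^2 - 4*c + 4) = c - 2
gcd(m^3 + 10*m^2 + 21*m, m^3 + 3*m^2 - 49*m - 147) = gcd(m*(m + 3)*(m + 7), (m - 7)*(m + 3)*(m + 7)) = m^2 + 10*m + 21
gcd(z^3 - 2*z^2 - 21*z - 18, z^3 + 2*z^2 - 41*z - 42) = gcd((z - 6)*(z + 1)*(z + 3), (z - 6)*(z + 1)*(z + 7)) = z^2 - 5*z - 6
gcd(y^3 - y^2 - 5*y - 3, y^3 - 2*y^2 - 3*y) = y^2 - 2*y - 3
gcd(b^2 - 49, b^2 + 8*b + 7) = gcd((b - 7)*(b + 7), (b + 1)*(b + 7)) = b + 7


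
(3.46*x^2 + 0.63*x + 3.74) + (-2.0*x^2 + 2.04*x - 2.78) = 1.46*x^2 + 2.67*x + 0.96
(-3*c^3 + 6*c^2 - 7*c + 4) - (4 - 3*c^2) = -3*c^3 + 9*c^2 - 7*c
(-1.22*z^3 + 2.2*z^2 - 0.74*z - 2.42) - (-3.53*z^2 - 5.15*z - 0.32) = -1.22*z^3 + 5.73*z^2 + 4.41*z - 2.1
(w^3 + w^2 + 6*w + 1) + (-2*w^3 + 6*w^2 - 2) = -w^3 + 7*w^2 + 6*w - 1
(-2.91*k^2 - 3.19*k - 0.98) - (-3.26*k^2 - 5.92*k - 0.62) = 0.35*k^2 + 2.73*k - 0.36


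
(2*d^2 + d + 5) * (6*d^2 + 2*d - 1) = 12*d^4 + 10*d^3 + 30*d^2 + 9*d - 5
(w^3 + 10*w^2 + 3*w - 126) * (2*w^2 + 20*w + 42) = 2*w^5 + 40*w^4 + 248*w^3 + 228*w^2 - 2394*w - 5292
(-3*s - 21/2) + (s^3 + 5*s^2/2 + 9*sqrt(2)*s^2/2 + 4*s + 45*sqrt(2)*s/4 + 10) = s^3 + 5*s^2/2 + 9*sqrt(2)*s^2/2 + s + 45*sqrt(2)*s/4 - 1/2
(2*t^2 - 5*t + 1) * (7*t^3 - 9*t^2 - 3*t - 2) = 14*t^5 - 53*t^4 + 46*t^3 + 2*t^2 + 7*t - 2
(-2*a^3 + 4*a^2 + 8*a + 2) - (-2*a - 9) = -2*a^3 + 4*a^2 + 10*a + 11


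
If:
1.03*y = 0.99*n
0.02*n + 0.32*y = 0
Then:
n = 0.00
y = 0.00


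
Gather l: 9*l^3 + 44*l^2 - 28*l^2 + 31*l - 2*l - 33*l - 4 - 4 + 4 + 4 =9*l^3 + 16*l^2 - 4*l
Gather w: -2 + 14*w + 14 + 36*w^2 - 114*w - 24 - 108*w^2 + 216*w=-72*w^2 + 116*w - 12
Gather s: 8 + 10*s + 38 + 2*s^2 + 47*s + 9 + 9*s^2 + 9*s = 11*s^2 + 66*s + 55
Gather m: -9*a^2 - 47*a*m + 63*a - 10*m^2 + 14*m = -9*a^2 + 63*a - 10*m^2 + m*(14 - 47*a)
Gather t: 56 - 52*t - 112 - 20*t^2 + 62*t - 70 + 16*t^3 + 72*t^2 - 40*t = 16*t^3 + 52*t^2 - 30*t - 126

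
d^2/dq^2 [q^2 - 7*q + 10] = 2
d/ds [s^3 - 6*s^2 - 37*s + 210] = 3*s^2 - 12*s - 37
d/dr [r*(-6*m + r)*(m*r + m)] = m*(-12*m*r - 6*m + 3*r^2 + 2*r)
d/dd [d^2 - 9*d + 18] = 2*d - 9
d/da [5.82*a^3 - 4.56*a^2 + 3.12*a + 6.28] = 17.46*a^2 - 9.12*a + 3.12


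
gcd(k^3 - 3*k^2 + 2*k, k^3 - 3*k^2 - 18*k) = k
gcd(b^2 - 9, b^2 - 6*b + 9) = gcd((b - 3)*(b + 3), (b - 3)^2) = b - 3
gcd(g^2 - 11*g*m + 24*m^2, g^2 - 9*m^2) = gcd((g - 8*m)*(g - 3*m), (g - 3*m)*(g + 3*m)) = g - 3*m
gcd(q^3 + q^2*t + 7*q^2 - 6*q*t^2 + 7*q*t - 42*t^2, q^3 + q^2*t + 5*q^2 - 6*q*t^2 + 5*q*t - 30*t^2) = q^2 + q*t - 6*t^2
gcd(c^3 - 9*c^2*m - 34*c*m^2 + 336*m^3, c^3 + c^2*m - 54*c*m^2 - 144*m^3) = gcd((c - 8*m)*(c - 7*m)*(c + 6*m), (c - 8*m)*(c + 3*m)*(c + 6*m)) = c^2 - 2*c*m - 48*m^2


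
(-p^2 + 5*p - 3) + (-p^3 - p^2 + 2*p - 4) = -p^3 - 2*p^2 + 7*p - 7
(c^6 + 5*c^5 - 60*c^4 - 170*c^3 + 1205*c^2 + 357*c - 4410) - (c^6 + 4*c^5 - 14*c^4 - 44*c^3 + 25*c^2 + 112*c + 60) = c^5 - 46*c^4 - 126*c^3 + 1180*c^2 + 245*c - 4470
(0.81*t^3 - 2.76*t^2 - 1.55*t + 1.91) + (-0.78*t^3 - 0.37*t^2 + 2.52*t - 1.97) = 0.03*t^3 - 3.13*t^2 + 0.97*t - 0.0600000000000001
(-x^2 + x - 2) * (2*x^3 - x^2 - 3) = -2*x^5 + 3*x^4 - 5*x^3 + 5*x^2 - 3*x + 6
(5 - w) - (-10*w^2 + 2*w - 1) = 10*w^2 - 3*w + 6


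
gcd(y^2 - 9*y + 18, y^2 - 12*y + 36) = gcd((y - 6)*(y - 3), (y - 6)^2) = y - 6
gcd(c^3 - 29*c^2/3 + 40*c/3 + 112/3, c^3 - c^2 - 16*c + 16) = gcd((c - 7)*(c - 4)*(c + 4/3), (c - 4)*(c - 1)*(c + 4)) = c - 4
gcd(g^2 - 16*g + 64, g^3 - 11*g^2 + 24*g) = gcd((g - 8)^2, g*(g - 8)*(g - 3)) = g - 8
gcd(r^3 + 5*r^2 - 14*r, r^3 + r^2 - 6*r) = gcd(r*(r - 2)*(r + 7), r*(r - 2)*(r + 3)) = r^2 - 2*r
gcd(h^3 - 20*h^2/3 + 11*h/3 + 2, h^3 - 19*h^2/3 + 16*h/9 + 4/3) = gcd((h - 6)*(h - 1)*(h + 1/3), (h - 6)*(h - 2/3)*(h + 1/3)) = h^2 - 17*h/3 - 2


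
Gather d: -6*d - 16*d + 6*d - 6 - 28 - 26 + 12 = -16*d - 48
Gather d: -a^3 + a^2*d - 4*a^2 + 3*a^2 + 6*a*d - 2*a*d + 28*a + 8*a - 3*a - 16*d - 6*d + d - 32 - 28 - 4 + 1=-a^3 - a^2 + 33*a + d*(a^2 + 4*a - 21) - 63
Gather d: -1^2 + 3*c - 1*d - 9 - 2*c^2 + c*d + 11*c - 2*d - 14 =-2*c^2 + 14*c + d*(c - 3) - 24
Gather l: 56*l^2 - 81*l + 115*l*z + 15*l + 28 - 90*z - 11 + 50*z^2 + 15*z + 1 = 56*l^2 + l*(115*z - 66) + 50*z^2 - 75*z + 18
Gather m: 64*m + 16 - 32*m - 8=32*m + 8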